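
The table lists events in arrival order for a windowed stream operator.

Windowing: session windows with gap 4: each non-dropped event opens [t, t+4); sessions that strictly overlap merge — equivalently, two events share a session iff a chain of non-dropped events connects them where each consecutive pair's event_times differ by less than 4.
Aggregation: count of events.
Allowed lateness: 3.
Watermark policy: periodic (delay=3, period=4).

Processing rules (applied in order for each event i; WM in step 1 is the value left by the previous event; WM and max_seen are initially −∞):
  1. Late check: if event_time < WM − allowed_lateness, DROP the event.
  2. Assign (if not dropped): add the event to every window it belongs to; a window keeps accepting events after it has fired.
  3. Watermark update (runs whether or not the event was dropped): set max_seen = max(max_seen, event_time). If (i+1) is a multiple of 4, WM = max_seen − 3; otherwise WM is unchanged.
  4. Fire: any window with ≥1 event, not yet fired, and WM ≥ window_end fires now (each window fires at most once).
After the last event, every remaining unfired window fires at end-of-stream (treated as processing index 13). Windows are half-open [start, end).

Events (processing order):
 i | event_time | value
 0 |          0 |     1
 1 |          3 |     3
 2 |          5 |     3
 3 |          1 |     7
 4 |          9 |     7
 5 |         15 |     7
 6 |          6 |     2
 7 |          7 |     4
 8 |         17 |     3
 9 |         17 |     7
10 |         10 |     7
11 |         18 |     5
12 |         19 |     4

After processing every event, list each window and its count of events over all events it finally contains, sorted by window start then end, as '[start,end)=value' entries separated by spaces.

i=0 t=0 v=1: → [0,4); WM=−∞
i=1 t=3 v=3: → [0,7); WM=−∞
i=2 t=5 v=3: → [0,9); WM=−∞
i=3 t=1 v=7: → [0,9); WM=2
i=4 t=9 v=7: → [9,13); WM=2
i=5 t=15 v=7: → [15,19); WM=2
i=6 t=6 v=2: → [0,13); WM=2
i=7 t=7 v=4: → [0,13); WM=12
i=8 t=17 v=3: → [15,21); WM=12
i=9 t=17 v=7: → [15,21); WM=12
i=10 t=10 v=7: → [0,14); WM=12
i=11 t=18 v=5: → [15,22); WM=15
i=12 t=19 v=4: → [15,23); WM=15

[0,14)=8 [15,23)=5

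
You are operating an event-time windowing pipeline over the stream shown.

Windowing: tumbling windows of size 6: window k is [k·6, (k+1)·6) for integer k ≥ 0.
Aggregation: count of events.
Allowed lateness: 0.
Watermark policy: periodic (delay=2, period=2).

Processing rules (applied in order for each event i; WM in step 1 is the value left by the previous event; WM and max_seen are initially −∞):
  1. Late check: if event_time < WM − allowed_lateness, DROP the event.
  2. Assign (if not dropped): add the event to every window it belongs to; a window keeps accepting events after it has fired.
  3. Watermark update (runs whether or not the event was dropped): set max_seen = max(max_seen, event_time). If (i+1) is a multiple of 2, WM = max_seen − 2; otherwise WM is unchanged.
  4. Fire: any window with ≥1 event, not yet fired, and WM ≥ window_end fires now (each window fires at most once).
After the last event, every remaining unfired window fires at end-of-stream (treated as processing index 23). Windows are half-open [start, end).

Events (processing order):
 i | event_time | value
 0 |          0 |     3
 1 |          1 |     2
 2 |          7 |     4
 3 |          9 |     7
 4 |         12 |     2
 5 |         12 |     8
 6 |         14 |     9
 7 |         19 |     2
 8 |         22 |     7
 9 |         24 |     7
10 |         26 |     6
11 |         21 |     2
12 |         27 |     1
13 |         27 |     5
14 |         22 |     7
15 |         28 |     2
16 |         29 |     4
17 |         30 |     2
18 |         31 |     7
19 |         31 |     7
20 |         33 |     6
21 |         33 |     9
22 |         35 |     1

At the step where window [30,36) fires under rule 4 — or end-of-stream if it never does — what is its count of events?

i=0 t=0 v=3: → [0,6); WM=−∞
i=1 t=1 v=2: → [0,6); WM=-1
i=2 t=7 v=4: → [6,12); WM=-1
i=3 t=9 v=7: → [6,12); WM=7; [0,6) fires=2
i=4 t=12 v=2: → [12,18); WM=7
i=5 t=12 v=8: → [12,18); WM=10
i=6 t=14 v=9: → [12,18); WM=10
i=7 t=19 v=2: → [18,24); WM=17; [6,12) fires=2
i=8 t=22 v=7: → [18,24); WM=17
i=9 t=24 v=7: → [24,30); WM=22; [12,18) fires=3
i=10 t=26 v=6: → [24,30); WM=22
i=11 t=21 v=2: DROP (t<22-0); WM=24; [18,24) fires=2
i=12 t=27 v=1: → [24,30); WM=24
i=13 t=27 v=5: → [24,30); WM=25
i=14 t=22 v=7: DROP (t<25-0); WM=25
i=15 t=28 v=2: → [24,30); WM=26
i=16 t=29 v=4: → [24,30); WM=26
i=17 t=30 v=2: → [30,36); WM=28
i=18 t=31 v=7: → [30,36); WM=28
i=19 t=31 v=7: → [30,36); WM=29
i=20 t=33 v=6: → [30,36); WM=29
i=21 t=33 v=9: → [30,36); WM=31; [24,30) fires=6
i=22 t=35 v=1: → [30,36); WM=31

6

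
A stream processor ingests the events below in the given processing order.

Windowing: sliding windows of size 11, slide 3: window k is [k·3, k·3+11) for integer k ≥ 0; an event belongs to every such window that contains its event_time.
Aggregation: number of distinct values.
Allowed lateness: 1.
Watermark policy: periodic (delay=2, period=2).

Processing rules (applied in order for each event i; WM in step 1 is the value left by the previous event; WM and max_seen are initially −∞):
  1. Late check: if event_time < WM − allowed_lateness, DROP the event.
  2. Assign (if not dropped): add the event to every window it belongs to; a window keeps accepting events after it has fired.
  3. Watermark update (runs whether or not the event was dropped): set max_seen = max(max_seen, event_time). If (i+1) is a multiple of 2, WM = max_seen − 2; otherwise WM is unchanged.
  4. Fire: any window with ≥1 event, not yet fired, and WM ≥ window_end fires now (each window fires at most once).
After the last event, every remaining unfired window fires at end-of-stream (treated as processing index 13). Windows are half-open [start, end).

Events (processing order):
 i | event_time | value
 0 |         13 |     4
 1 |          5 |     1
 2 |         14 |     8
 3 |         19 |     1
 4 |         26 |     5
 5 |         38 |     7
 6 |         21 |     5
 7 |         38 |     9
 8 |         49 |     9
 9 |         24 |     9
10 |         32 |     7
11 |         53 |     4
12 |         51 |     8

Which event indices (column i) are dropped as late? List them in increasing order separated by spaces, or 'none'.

i=0 t=13 v=4: → [12,23),[9,20),[6,17),[3,14); WM=−∞
i=1 t=5 v=1: → [3,14),[0,11); WM=11; [0,11) fires=1
i=2 t=14 v=8: → [12,23),[9,20),[6,17); WM=11
i=3 t=19 v=1: → [18,29),[15,26),[12,23),[9,20); WM=17; [3,14) fires=2 [6,17) fires=2
i=4 t=26 v=5: → [24,35),[21,32),[18,29); WM=17
i=5 t=38 v=7: → [36,47),[33,44),[30,41); WM=36; [9,20) fires=3 [12,23) fires=3 [15,26) fires=1 [18,29) fires=2 [21,32) fires=1 [24,35) fires=1
i=6 t=21 v=5: DROP (t<36-1); WM=36
i=7 t=38 v=9: → [36,47),[33,44),[30,41); WM=36
i=8 t=49 v=9: → [48,59),[45,56),[42,53),[39,50); WM=36
i=9 t=24 v=9: DROP (t<36-1); WM=47; [30,41) fires=2 [33,44) fires=2 [36,47) fires=2
i=10 t=32 v=7: DROP (t<47-1); WM=47
i=11 t=53 v=4: → [51,62),[48,59),[45,56); WM=51; [39,50) fires=1
i=12 t=51 v=8: → [51,62),[48,59),[45,56),[42,53); WM=51

6 9 10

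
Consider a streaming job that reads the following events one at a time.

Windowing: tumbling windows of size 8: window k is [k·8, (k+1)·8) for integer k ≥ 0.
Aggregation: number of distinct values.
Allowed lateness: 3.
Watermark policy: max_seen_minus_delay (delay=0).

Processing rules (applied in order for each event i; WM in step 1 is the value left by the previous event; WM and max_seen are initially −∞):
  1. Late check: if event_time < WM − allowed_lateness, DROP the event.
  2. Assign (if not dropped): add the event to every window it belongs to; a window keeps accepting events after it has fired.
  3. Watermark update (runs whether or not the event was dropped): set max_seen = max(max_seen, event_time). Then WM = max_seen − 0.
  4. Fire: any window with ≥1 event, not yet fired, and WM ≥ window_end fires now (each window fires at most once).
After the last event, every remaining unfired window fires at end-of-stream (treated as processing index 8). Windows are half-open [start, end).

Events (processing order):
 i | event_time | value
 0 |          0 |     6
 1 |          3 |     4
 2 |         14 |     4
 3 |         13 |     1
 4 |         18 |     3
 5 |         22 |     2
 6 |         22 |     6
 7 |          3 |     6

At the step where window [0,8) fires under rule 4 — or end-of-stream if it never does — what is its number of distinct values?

i=0 t=0 v=6: → [0,8); WM=0
i=1 t=3 v=4: → [0,8); WM=3
i=2 t=14 v=4: → [8,16); WM=14; [0,8) fires=2
i=3 t=13 v=1: → [8,16); WM=14
i=4 t=18 v=3: → [16,24); WM=18; [8,16) fires=2
i=5 t=22 v=2: → [16,24); WM=22
i=6 t=22 v=6: → [16,24); WM=22
i=7 t=3 v=6: DROP (t<22-3); WM=22

2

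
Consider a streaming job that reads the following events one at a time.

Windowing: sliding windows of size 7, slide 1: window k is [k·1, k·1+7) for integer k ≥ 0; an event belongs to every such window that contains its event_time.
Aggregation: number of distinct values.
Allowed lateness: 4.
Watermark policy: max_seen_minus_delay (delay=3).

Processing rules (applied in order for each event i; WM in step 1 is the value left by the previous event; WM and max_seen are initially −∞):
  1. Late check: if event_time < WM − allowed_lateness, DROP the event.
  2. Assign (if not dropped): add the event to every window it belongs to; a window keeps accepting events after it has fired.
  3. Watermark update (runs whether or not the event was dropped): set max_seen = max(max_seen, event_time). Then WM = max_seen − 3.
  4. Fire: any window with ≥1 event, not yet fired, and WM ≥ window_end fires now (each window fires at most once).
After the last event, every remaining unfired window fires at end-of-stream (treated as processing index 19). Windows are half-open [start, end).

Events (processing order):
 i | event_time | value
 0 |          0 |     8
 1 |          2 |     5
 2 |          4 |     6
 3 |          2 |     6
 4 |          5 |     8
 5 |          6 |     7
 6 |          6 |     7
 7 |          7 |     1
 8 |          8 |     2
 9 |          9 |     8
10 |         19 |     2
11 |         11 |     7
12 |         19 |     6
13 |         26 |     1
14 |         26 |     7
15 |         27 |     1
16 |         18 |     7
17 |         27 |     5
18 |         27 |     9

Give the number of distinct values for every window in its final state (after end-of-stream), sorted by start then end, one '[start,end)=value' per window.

[0,7)=4 [1,8)=5 [2,9)=6 [3,10)=5 [4,11)=5 [5,12)=4 [6,13)=4 [7,14)=3 [8,15)=2 [9,16)=1 [13,20)=2 [14,21)=2 [15,22)=2 [16,23)=2 [17,24)=2 [18,25)=2 [19,26)=2 [20,27)=2 [21,28)=4 [22,29)=4 [23,30)=4 [24,31)=4 [25,32)=4 [26,33)=4 [27,34)=3

i=0 t=0 v=8: → [0,7); WM=-3
i=1 t=2 v=5: → [2,9),[1,8),[0,7); WM=-1
i=2 t=4 v=6: → [4,11),[3,10),[2,9),[1,8),[0,7); WM=1
i=3 t=2 v=6: → [2,9),[1,8),[0,7); WM=1
i=4 t=5 v=8: → [5,12),[4,11),[3,10),[2,9),[1,8),[0,7); WM=2
i=5 t=6 v=7: → [6,13),[5,12),[4,11),[3,10),[2,9),[1,8),[0,7); WM=3
i=6 t=6 v=7: → [6,13),[5,12),[4,11),[3,10),[2,9),[1,8),[0,7); WM=3
i=7 t=7 v=1: → [7,14),[6,13),[5,12),[4,11),[3,10),[2,9),[1,8); WM=4
i=8 t=8 v=2: → [8,15),[7,14),[6,13),[5,12),[4,11),[3,10),[2,9); WM=5
i=9 t=9 v=8: → [9,16),[8,15),[7,14),[6,13),[5,12),[4,11),[3,10); WM=6
i=10 t=19 v=2: → [19,26),[18,25),[17,24),[16,23),[15,22),[14,21),[13,20); WM=16; [0,7) fires=4 [1,8) fires=5 [2,9) fires=6 [3,10) fires=5 [4,11) fires=5 [5,12) fires=4 [6,13) fires=4 [7,14) fires=3 [8,15) fires=2 [9,16) fires=1
i=11 t=11 v=7: DROP (t<16-4); WM=16
i=12 t=19 v=6: → [19,26),[18,25),[17,24),[16,23),[15,22),[14,21),[13,20); WM=16
i=13 t=26 v=1: → [26,33),[25,32),[24,31),[23,30),[22,29),[21,28),[20,27); WM=23; [13,20) fires=2 [14,21) fires=2 [15,22) fires=2 [16,23) fires=2
i=14 t=26 v=7: → [26,33),[25,32),[24,31),[23,30),[22,29),[21,28),[20,27); WM=23
i=15 t=27 v=1: → [27,34),[26,33),[25,32),[24,31),[23,30),[22,29),[21,28); WM=24; [17,24) fires=2
i=16 t=18 v=7: DROP (t<24-4); WM=24
i=17 t=27 v=5: → [27,34),[26,33),[25,32),[24,31),[23,30),[22,29),[21,28); WM=24
i=18 t=27 v=9: → [27,34),[26,33),[25,32),[24,31),[23,30),[22,29),[21,28); WM=24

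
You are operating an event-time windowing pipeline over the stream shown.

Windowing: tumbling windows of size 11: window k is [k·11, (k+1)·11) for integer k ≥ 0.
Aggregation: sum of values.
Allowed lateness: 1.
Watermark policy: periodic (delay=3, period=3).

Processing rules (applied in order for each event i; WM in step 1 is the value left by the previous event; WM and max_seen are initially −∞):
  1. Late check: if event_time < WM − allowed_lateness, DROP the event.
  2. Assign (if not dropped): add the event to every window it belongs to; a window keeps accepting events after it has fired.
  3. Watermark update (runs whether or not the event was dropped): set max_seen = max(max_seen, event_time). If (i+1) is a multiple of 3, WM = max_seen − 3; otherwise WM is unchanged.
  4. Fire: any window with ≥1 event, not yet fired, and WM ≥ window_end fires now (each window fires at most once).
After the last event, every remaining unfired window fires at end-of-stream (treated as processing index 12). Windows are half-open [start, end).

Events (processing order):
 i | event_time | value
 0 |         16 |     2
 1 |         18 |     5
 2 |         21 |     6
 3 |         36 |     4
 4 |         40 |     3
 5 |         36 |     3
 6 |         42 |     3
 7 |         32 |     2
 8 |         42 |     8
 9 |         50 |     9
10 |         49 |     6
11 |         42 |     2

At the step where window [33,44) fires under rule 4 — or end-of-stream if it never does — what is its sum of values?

i=0 t=16 v=2: → [11,22); WM=−∞
i=1 t=18 v=5: → [11,22); WM=−∞
i=2 t=21 v=6: → [11,22); WM=18
i=3 t=36 v=4: → [33,44); WM=18
i=4 t=40 v=3: → [33,44); WM=18
i=5 t=36 v=3: → [33,44); WM=37; [11,22) fires=13
i=6 t=42 v=3: → [33,44); WM=37
i=7 t=32 v=2: DROP (t<37-1); WM=37
i=8 t=42 v=8: → [33,44); WM=39
i=9 t=50 v=9: → [44,55); WM=39
i=10 t=49 v=6: → [44,55); WM=39
i=11 t=42 v=2: → [33,44); WM=47; [33,44) fires=23

23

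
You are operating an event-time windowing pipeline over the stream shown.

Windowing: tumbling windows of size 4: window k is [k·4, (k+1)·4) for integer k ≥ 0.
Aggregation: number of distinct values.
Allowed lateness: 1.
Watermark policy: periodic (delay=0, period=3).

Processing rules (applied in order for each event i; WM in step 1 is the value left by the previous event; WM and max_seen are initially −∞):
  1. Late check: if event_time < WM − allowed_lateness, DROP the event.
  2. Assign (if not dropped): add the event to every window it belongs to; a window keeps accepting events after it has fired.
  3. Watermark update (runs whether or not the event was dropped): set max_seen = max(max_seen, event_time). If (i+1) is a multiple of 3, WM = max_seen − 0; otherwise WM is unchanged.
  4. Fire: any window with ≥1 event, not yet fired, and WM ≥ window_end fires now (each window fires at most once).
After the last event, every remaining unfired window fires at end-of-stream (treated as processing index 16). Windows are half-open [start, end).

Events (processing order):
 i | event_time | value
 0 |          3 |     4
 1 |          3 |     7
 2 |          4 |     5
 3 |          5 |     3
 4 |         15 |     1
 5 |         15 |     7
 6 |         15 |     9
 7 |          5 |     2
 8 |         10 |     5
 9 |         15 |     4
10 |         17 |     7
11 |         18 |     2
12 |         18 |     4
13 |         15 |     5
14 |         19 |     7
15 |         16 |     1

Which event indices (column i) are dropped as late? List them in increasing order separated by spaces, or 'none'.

i=0 t=3 v=4: → [0,4); WM=−∞
i=1 t=3 v=7: → [0,4); WM=−∞
i=2 t=4 v=5: → [4,8); WM=4; [0,4) fires=2
i=3 t=5 v=3: → [4,8); WM=4
i=4 t=15 v=1: → [12,16); WM=4
i=5 t=15 v=7: → [12,16); WM=15; [4,8) fires=2
i=6 t=15 v=9: → [12,16); WM=15
i=7 t=5 v=2: DROP (t<15-1); WM=15
i=8 t=10 v=5: DROP (t<15-1); WM=15
i=9 t=15 v=4: → [12,16); WM=15
i=10 t=17 v=7: → [16,20); WM=15
i=11 t=18 v=2: → [16,20); WM=18; [12,16) fires=4
i=12 t=18 v=4: → [16,20); WM=18
i=13 t=15 v=5: DROP (t<18-1); WM=18
i=14 t=19 v=7: → [16,20); WM=19
i=15 t=16 v=1: DROP (t<19-1); WM=19

7 8 13 15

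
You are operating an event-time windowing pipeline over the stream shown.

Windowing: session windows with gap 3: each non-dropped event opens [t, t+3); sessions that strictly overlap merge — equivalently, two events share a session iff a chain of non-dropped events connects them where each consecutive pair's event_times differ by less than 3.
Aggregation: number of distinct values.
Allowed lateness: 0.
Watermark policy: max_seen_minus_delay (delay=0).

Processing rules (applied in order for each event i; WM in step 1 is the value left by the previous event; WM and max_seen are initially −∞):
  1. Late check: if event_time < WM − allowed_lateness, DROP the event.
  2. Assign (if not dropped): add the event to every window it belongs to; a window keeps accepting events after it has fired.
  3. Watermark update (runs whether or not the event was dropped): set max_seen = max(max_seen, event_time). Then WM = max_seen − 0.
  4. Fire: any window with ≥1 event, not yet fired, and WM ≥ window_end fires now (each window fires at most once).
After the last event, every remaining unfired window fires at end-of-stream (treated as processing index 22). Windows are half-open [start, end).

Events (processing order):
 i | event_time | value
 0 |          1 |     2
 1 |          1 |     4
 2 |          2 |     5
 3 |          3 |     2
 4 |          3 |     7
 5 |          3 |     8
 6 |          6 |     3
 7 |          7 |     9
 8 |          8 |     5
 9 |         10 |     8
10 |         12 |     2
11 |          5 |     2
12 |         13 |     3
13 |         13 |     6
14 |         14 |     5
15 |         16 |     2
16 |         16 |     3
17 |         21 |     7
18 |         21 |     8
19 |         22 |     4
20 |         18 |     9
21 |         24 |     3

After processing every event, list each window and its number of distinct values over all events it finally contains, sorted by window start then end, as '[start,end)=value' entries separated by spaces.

i=0 t=1 v=2: → [1,4); WM=1
i=1 t=1 v=4: → [1,4); WM=1
i=2 t=2 v=5: → [1,5); WM=2
i=3 t=3 v=2: → [1,6); WM=3
i=4 t=3 v=7: → [1,6); WM=3
i=5 t=3 v=8: → [1,6); WM=3
i=6 t=6 v=3: → [6,9); WM=6
i=7 t=7 v=9: → [6,10); WM=7
i=8 t=8 v=5: → [6,11); WM=8
i=9 t=10 v=8: → [6,13); WM=10
i=10 t=12 v=2: → [6,15); WM=12
i=11 t=5 v=2: DROP (t<12-0); WM=12
i=12 t=13 v=3: → [6,16); WM=13
i=13 t=13 v=6: → [6,16); WM=13
i=14 t=14 v=5: → [6,17); WM=14
i=15 t=16 v=2: → [6,19); WM=16
i=16 t=16 v=3: → [6,19); WM=16
i=17 t=21 v=7: → [21,24); WM=21
i=18 t=21 v=8: → [21,24); WM=21
i=19 t=22 v=4: → [21,25); WM=22
i=20 t=18 v=9: DROP (t<22-0); WM=22
i=21 t=24 v=3: → [21,27); WM=24

[1,6)=5 [6,19)=6 [21,27)=4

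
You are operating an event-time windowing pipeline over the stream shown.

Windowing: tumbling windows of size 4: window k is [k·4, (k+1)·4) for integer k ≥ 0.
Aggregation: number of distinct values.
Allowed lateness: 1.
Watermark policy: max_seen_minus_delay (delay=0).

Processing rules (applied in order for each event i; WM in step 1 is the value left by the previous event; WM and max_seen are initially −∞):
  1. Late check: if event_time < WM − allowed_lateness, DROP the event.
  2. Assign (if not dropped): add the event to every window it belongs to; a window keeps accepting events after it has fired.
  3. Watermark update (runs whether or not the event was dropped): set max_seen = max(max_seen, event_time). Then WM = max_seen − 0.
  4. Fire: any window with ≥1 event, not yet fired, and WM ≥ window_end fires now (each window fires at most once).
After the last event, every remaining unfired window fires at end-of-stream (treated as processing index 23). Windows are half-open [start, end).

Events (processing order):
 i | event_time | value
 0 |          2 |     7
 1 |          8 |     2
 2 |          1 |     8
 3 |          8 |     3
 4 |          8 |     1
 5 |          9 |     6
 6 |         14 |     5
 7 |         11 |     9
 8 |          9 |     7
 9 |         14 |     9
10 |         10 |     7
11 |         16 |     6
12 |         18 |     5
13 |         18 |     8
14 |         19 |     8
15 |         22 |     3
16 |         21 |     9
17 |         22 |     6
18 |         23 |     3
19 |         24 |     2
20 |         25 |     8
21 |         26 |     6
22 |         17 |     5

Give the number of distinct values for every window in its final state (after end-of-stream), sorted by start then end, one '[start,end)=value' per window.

i=0 t=2 v=7: → [0,4); WM=2
i=1 t=8 v=2: → [8,12); WM=8; [0,4) fires=1
i=2 t=1 v=8: DROP (t<8-1); WM=8
i=3 t=8 v=3: → [8,12); WM=8
i=4 t=8 v=1: → [8,12); WM=8
i=5 t=9 v=6: → [8,12); WM=9
i=6 t=14 v=5: → [12,16); WM=14; [8,12) fires=4
i=7 t=11 v=9: DROP (t<14-1); WM=14
i=8 t=9 v=7: DROP (t<14-1); WM=14
i=9 t=14 v=9: → [12,16); WM=14
i=10 t=10 v=7: DROP (t<14-1); WM=14
i=11 t=16 v=6: → [16,20); WM=16; [12,16) fires=2
i=12 t=18 v=5: → [16,20); WM=18
i=13 t=18 v=8: → [16,20); WM=18
i=14 t=19 v=8: → [16,20); WM=19
i=15 t=22 v=3: → [20,24); WM=22; [16,20) fires=3
i=16 t=21 v=9: → [20,24); WM=22
i=17 t=22 v=6: → [20,24); WM=22
i=18 t=23 v=3: → [20,24); WM=23
i=19 t=24 v=2: → [24,28); WM=24; [20,24) fires=3
i=20 t=25 v=8: → [24,28); WM=25
i=21 t=26 v=6: → [24,28); WM=26
i=22 t=17 v=5: DROP (t<26-1); WM=26

[0,4)=1 [8,12)=4 [12,16)=2 [16,20)=3 [20,24)=3 [24,28)=3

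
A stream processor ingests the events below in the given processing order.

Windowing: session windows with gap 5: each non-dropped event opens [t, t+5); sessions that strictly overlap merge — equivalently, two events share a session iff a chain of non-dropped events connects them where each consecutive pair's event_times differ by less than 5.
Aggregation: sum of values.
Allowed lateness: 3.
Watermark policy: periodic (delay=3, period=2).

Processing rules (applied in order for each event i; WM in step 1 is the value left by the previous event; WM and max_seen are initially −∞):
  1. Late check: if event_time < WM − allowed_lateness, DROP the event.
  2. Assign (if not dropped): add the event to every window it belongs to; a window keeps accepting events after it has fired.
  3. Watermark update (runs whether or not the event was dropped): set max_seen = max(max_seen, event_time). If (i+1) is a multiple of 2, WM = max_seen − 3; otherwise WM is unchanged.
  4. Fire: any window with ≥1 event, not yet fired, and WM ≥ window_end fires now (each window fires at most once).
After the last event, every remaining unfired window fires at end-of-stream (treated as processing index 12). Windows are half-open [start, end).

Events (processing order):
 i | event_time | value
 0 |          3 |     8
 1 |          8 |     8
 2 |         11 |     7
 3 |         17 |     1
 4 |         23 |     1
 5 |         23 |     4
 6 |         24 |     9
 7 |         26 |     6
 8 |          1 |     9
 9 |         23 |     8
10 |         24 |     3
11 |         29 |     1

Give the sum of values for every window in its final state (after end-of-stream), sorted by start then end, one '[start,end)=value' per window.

i=0 t=3 v=8: → [3,8); WM=−∞
i=1 t=8 v=8: → [8,13); WM=5
i=2 t=11 v=7: → [8,16); WM=5
i=3 t=17 v=1: → [17,22); WM=14
i=4 t=23 v=1: → [23,28); WM=14
i=5 t=23 v=4: → [23,28); WM=20
i=6 t=24 v=9: → [23,29); WM=20
i=7 t=26 v=6: → [23,31); WM=23
i=8 t=1 v=9: DROP (t<23-3); WM=23
i=9 t=23 v=8: → [23,31); WM=23
i=10 t=24 v=3: → [23,31); WM=23
i=11 t=29 v=1: → [23,34); WM=26

[3,8)=8 [8,16)=15 [17,22)=1 [23,34)=32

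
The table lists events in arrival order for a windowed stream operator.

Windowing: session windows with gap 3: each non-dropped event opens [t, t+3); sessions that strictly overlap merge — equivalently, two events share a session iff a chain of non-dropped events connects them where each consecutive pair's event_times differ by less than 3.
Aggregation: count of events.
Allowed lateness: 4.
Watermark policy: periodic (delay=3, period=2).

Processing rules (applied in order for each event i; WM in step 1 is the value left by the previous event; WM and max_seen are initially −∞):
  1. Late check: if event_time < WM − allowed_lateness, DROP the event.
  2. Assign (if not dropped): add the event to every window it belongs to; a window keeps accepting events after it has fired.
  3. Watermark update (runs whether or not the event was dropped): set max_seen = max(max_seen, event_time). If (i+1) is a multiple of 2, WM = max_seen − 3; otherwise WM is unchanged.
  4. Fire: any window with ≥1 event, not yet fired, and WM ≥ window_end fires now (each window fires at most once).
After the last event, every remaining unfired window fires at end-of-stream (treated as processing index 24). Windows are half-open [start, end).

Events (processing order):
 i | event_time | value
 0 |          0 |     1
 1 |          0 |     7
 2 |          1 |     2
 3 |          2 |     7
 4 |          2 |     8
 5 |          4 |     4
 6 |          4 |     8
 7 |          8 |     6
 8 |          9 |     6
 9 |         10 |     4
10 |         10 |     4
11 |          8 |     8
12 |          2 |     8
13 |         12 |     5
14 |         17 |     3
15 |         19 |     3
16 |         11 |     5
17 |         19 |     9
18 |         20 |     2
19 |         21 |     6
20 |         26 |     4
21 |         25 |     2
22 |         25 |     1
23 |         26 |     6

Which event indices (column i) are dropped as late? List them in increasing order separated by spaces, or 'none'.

12 16

i=0 t=0 v=1: → [0,3); WM=−∞
i=1 t=0 v=7: → [0,3); WM=-3
i=2 t=1 v=2: → [0,4); WM=-3
i=3 t=2 v=7: → [0,5); WM=-1
i=4 t=2 v=8: → [0,5); WM=-1
i=5 t=4 v=4: → [0,7); WM=1
i=6 t=4 v=8: → [0,7); WM=1
i=7 t=8 v=6: → [8,11); WM=5
i=8 t=9 v=6: → [8,12); WM=5
i=9 t=10 v=4: → [8,13); WM=7
i=10 t=10 v=4: → [8,13); WM=7
i=11 t=8 v=8: → [8,13); WM=7
i=12 t=2 v=8: DROP (t<7-4); WM=7
i=13 t=12 v=5: → [8,15); WM=9
i=14 t=17 v=3: → [17,20); WM=9
i=15 t=19 v=3: → [17,22); WM=16
i=16 t=11 v=5: DROP (t<16-4); WM=16
i=17 t=19 v=9: → [17,22); WM=16
i=18 t=20 v=2: → [17,23); WM=16
i=19 t=21 v=6: → [17,24); WM=18
i=20 t=26 v=4: → [26,29); WM=18
i=21 t=25 v=2: → [25,29); WM=23
i=22 t=25 v=1: → [25,29); WM=23
i=23 t=26 v=6: → [25,29); WM=23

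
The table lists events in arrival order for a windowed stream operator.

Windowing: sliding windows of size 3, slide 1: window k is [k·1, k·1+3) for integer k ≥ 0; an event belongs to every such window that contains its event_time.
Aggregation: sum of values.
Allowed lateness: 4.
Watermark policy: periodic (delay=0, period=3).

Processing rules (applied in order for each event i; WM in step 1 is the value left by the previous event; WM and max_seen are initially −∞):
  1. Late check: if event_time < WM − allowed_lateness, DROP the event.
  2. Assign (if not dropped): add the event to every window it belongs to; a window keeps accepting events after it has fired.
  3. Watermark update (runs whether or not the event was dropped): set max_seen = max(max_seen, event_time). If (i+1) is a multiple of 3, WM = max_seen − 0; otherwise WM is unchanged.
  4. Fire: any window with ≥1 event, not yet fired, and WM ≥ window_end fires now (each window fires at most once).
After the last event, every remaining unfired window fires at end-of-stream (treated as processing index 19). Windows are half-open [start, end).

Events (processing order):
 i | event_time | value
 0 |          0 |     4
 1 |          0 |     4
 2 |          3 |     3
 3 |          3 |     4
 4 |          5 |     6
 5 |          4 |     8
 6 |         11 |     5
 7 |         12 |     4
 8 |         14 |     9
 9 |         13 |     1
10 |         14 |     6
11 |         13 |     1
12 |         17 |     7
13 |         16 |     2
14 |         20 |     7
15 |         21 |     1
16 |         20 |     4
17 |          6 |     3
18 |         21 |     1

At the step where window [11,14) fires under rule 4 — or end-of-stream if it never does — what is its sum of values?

9

i=0 t=0 v=4: → [0,3); WM=−∞
i=1 t=0 v=4: → [0,3); WM=−∞
i=2 t=3 v=3: → [3,6),[2,5),[1,4); WM=3; [0,3) fires=8
i=3 t=3 v=4: → [3,6),[2,5),[1,4); WM=3
i=4 t=5 v=6: → [5,8),[4,7),[3,6); WM=3
i=5 t=4 v=8: → [4,7),[3,6),[2,5); WM=5; [1,4) fires=7 [2,5) fires=15
i=6 t=11 v=5: → [11,14),[10,13),[9,12); WM=5
i=7 t=12 v=4: → [12,15),[11,14),[10,13); WM=5
i=8 t=14 v=9: → [14,17),[13,16),[12,15); WM=14; [3,6) fires=21 [4,7) fires=14 [5,8) fires=6 [9,12) fires=5 [10,13) fires=9 [11,14) fires=9
i=9 t=13 v=1: → [13,16),[12,15),[11,14); WM=14
i=10 t=14 v=6: → [14,17),[13,16),[12,15); WM=14
i=11 t=13 v=1: → [13,16),[12,15),[11,14); WM=14
i=12 t=17 v=7: → [17,20),[16,19),[15,18); WM=14
i=13 t=16 v=2: → [16,19),[15,18),[14,17); WM=14
i=14 t=20 v=7: → [20,23),[19,22),[18,21); WM=20; [12,15) fires=21 [13,16) fires=17 [14,17) fires=17 [15,18) fires=9 [16,19) fires=9 [17,20) fires=7
i=15 t=21 v=1: → [21,24),[20,23),[19,22); WM=20
i=16 t=20 v=4: → [20,23),[19,22),[18,21); WM=20
i=17 t=6 v=3: DROP (t<20-4); WM=21; [18,21) fires=11
i=18 t=21 v=1: → [21,24),[20,23),[19,22); WM=21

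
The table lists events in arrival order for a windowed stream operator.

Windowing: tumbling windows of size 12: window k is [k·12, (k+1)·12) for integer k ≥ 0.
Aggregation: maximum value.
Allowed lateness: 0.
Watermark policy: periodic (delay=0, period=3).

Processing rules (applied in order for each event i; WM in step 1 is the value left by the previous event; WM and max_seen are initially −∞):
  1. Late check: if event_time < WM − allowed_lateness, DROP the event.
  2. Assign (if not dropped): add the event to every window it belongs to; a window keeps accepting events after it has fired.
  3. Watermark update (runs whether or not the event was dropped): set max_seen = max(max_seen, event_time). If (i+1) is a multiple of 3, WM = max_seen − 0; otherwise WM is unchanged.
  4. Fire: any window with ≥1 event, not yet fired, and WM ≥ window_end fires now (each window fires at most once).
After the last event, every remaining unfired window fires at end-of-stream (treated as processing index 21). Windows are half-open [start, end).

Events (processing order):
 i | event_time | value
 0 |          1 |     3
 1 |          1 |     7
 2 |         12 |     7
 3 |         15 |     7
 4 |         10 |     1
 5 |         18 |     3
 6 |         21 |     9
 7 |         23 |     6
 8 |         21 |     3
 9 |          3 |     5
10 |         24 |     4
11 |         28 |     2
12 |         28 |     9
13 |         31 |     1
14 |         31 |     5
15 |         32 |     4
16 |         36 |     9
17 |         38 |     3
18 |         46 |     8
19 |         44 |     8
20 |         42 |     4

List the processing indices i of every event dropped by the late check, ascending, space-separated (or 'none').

i=0 t=1 v=3: → [0,12); WM=−∞
i=1 t=1 v=7: → [0,12); WM=−∞
i=2 t=12 v=7: → [12,24); WM=12; [0,12) fires=7
i=3 t=15 v=7: → [12,24); WM=12
i=4 t=10 v=1: DROP (t<12-0); WM=12
i=5 t=18 v=3: → [12,24); WM=18
i=6 t=21 v=9: → [12,24); WM=18
i=7 t=23 v=6: → [12,24); WM=18
i=8 t=21 v=3: → [12,24); WM=23
i=9 t=3 v=5: DROP (t<23-0); WM=23
i=10 t=24 v=4: → [24,36); WM=23
i=11 t=28 v=2: → [24,36); WM=28; [12,24) fires=9
i=12 t=28 v=9: → [24,36); WM=28
i=13 t=31 v=1: → [24,36); WM=28
i=14 t=31 v=5: → [24,36); WM=31
i=15 t=32 v=4: → [24,36); WM=31
i=16 t=36 v=9: → [36,48); WM=31
i=17 t=38 v=3: → [36,48); WM=38; [24,36) fires=9
i=18 t=46 v=8: → [36,48); WM=38
i=19 t=44 v=8: → [36,48); WM=38
i=20 t=42 v=4: → [36,48); WM=46

4 9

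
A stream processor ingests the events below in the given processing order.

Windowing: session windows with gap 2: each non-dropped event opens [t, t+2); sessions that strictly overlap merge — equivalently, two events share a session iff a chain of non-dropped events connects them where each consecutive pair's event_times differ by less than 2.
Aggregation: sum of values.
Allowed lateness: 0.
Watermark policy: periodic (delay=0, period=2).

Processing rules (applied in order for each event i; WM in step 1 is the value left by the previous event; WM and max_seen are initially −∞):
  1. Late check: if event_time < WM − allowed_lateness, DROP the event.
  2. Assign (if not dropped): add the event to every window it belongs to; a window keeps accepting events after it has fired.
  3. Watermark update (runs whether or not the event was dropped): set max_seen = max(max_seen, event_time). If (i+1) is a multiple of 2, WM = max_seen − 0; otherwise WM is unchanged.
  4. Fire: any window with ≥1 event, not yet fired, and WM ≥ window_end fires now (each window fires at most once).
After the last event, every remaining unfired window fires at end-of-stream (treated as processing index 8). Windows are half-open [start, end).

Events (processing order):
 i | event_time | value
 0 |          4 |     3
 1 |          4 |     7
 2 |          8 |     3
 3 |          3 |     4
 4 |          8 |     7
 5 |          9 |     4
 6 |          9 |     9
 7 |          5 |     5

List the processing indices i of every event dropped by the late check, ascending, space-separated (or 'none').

3 7

i=0 t=4 v=3: → [4,6); WM=−∞
i=1 t=4 v=7: → [4,6); WM=4
i=2 t=8 v=3: → [8,10); WM=4
i=3 t=3 v=4: DROP (t<4-0); WM=8
i=4 t=8 v=7: → [8,10); WM=8
i=5 t=9 v=4: → [8,11); WM=9
i=6 t=9 v=9: → [8,11); WM=9
i=7 t=5 v=5: DROP (t<9-0); WM=9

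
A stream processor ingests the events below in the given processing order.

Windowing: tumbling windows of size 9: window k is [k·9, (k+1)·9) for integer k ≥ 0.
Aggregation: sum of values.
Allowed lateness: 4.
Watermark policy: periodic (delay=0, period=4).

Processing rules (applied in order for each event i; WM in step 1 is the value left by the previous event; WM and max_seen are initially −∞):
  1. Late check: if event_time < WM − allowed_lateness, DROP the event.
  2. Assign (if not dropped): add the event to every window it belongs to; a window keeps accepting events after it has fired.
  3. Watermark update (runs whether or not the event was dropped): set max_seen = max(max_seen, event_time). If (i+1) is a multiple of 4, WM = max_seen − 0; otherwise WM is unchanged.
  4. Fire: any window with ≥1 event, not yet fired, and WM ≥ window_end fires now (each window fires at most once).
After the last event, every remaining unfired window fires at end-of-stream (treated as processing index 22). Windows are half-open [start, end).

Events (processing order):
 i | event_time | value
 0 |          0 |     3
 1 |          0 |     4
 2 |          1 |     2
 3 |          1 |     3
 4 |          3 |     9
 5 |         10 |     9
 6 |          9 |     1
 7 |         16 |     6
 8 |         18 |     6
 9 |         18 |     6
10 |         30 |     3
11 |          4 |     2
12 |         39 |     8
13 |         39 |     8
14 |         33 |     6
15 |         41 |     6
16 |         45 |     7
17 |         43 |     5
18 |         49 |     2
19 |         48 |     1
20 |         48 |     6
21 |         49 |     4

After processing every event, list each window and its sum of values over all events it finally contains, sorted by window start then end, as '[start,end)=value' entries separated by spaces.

[0,9)=21 [9,18)=16 [18,27)=12 [27,36)=9 [36,45)=27 [45,54)=20

i=0 t=0 v=3: → [0,9); WM=−∞
i=1 t=0 v=4: → [0,9); WM=−∞
i=2 t=1 v=2: → [0,9); WM=−∞
i=3 t=1 v=3: → [0,9); WM=1
i=4 t=3 v=9: → [0,9); WM=1
i=5 t=10 v=9: → [9,18); WM=1
i=6 t=9 v=1: → [9,18); WM=1
i=7 t=16 v=6: → [9,18); WM=16; [0,9) fires=21
i=8 t=18 v=6: → [18,27); WM=16
i=9 t=18 v=6: → [18,27); WM=16
i=10 t=30 v=3: → [27,36); WM=16
i=11 t=4 v=2: DROP (t<16-4); WM=30; [9,18) fires=16 [18,27) fires=12
i=12 t=39 v=8: → [36,45); WM=30
i=13 t=39 v=8: → [36,45); WM=30
i=14 t=33 v=6: → [27,36); WM=30
i=15 t=41 v=6: → [36,45); WM=41; [27,36) fires=9
i=16 t=45 v=7: → [45,54); WM=41
i=17 t=43 v=5: → [36,45); WM=41
i=18 t=49 v=2: → [45,54); WM=41
i=19 t=48 v=1: → [45,54); WM=49; [36,45) fires=27
i=20 t=48 v=6: → [45,54); WM=49
i=21 t=49 v=4: → [45,54); WM=49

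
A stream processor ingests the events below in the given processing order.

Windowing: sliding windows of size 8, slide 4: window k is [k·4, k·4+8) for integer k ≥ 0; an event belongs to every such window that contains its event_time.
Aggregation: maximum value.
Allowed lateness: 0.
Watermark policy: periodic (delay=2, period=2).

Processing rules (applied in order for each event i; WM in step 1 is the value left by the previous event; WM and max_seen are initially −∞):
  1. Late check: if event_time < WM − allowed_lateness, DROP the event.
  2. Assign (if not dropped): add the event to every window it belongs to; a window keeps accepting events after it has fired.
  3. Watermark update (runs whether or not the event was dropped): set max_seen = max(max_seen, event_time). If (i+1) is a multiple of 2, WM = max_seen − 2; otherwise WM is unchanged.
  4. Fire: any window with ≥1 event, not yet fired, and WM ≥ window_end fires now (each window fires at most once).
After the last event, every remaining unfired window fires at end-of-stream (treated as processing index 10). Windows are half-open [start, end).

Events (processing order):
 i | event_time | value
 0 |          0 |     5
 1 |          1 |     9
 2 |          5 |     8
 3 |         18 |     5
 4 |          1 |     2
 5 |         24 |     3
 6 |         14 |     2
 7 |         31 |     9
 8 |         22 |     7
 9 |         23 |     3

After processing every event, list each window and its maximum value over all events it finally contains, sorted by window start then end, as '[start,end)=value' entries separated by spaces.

i=0 t=0 v=5: → [0,8); WM=−∞
i=1 t=1 v=9: → [0,8); WM=-1
i=2 t=5 v=8: → [4,12),[0,8); WM=-1
i=3 t=18 v=5: → [16,24),[12,20); WM=16; [0,8) fires=9 [4,12) fires=8
i=4 t=1 v=2: DROP (t<16-0); WM=16
i=5 t=24 v=3: → [24,32),[20,28); WM=22; [12,20) fires=5
i=6 t=14 v=2: DROP (t<22-0); WM=22
i=7 t=31 v=9: → [28,36),[24,32); WM=29; [16,24) fires=5 [20,28) fires=3
i=8 t=22 v=7: DROP (t<29-0); WM=29
i=9 t=23 v=3: DROP (t<29-0); WM=29

[0,8)=9 [4,12)=8 [12,20)=5 [16,24)=5 [20,28)=3 [24,32)=9 [28,36)=9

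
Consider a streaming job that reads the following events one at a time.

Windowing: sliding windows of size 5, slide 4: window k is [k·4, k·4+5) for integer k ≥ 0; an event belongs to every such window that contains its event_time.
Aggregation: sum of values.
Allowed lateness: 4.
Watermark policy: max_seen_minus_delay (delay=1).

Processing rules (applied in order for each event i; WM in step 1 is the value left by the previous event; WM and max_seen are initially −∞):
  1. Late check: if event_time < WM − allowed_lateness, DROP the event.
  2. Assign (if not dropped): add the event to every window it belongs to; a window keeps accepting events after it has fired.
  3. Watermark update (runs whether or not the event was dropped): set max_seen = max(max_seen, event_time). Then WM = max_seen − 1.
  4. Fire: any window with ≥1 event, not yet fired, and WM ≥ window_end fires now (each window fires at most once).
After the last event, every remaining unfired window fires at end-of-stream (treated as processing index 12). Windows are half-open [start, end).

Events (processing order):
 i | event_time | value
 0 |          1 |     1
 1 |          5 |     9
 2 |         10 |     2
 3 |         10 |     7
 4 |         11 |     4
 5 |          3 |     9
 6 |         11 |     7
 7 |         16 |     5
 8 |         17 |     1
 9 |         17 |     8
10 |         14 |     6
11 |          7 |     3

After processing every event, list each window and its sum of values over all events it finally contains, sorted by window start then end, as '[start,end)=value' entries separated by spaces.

i=0 t=1 v=1: → [0,5); WM=0
i=1 t=5 v=9: → [4,9); WM=4
i=2 t=10 v=2: → [8,13); WM=9; [0,5) fires=1 [4,9) fires=9
i=3 t=10 v=7: → [8,13); WM=9
i=4 t=11 v=4: → [8,13); WM=10
i=5 t=3 v=9: DROP (t<10-4); WM=10
i=6 t=11 v=7: → [8,13); WM=10
i=7 t=16 v=5: → [16,21),[12,17); WM=15; [8,13) fires=20
i=8 t=17 v=1: → [16,21); WM=16
i=9 t=17 v=8: → [16,21); WM=16
i=10 t=14 v=6: → [12,17); WM=16
i=11 t=7 v=3: DROP (t<16-4); WM=16

[0,5)=1 [4,9)=9 [8,13)=20 [12,17)=11 [16,21)=14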